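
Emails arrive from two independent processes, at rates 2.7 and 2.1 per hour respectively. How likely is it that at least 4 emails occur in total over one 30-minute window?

Independent Poisson processes superpose: combined rate λ = 2.7 + 2.1 = 4.8 per hour.
Over the interval, μ = 4.8 × 0.5 = 2.4 (a 30-minute window = 0.5 hours).
P(N ≥ 4) = 1 − P(N ≤ 3) ≈ 0.2213.

0.2213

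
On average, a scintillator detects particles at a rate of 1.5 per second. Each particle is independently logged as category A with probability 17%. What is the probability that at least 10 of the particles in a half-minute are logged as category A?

Thinning: the particles that are logged as category A themselves form a Poisson process with rate 0.17 × 1.5 = 0.255 per second.
Over the interval, μ = 0.255 × 30 = 7.65 (a half-minute = 30 seconds).
P(N ≥ 10) = 1 − P(N ≤ 9) ≈ 0.2410.

0.2410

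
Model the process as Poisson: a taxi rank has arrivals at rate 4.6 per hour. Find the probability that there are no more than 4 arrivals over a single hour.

0.5132

With mean μ = 4.6 per hour,
P(N ≤ 4) = Σ_{j=0}^{4} e^(−μ) μ^j/j! ≈ 0.5132.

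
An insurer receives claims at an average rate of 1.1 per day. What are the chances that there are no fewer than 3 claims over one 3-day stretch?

0.6406

Over the interval, μ = 1.1 × 3 = 3.3 (a 3-day stretch = 3 days).
P(N ≥ 3) = 1 − P(N ≤ 2) = 1 − Σ_{j=0}^{2} e^(−μ) μ^j/j! ≈ 0.6406.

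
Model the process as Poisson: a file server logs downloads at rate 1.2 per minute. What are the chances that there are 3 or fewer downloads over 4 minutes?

Over the interval, μ = 1.2 × 4 = 4.8 (4 minutes).
P(N ≤ 3) = Σ_{j=0}^{3} e^(−μ) μ^j/j! ≈ 0.2942.

0.2942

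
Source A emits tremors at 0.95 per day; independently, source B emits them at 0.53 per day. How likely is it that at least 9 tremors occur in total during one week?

Independent Poisson processes superpose: combined rate λ = 0.95 + 0.53 = 1.48 per day.
Over the interval, μ = 1.48 × 7 = 10.36 (a week = 7 days).
P(N ≥ 9) = 1 − P(N ≤ 8) ≈ 0.7062.

0.7062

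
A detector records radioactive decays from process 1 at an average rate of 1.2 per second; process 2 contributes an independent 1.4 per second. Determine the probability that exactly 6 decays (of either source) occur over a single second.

0.0319

Independent Poisson processes superpose: combined rate λ = 1.2 + 1.4 = 2.6 per second.
So μ = 2.6.
P(N = 6) = e^(−2.6) · 2.6^6/6! ≈ 0.0319.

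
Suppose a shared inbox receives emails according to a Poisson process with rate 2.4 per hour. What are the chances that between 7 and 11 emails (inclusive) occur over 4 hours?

Over the interval, μ = 2.4 × 4 = 9.6 (4 hours).
P(7 ≤ N ≤ 11) = Σ_{j=7}^{11} e^(−9.6) · 9.6^j/j! ≈ 0.5838.

0.5838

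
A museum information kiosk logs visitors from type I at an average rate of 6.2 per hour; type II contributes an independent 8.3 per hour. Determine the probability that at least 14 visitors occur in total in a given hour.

Independent Poisson processes superpose: combined rate λ = 6.2 + 8.3 = 14.5 per hour.
So μ = 14.5.
P(N ≥ 14) = 1 − P(N ≤ 13) ≈ 0.5875.

0.5875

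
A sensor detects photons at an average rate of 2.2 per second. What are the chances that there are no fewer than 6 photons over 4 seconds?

Over the interval, μ = 2.2 × 4 = 8.8 (4 seconds).
P(N ≥ 6) = 1 − P(N ≤ 5) = 1 − Σ_{j=0}^{5} e^(−μ) μ^j/j! ≈ 0.8716.

0.8716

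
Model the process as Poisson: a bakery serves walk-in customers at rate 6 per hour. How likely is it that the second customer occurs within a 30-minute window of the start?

Over the interval, μ = 6 × 0.5 = 3 (a 30-minute window = 0.5 hours).
The second arrival falls in the interval iff at least 2 events occur there: P(S_2 ≤ t) = P(N ≥ 2) = 1 − P(N ≤ 1) ≈ 0.8009.

0.8009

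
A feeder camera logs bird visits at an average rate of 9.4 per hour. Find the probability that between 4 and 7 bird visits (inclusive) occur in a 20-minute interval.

0.3676

Over the interval, μ = 9.4 × 1/3 ≈ 3.13333 (a 20-minute interval = 1/3 hours).
P(4 ≤ N ≤ 7) = Σ_{j=4}^{7} e^(−3.13333) · 3.13333^j/j! ≈ 0.3676.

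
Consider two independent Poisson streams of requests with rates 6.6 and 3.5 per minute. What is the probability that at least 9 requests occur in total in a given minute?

0.6783

Independent Poisson processes superpose: combined rate λ = 6.6 + 3.5 = 10.1 per minute.
So μ = 10.1.
P(N ≥ 9) = 1 − P(N ≤ 8) ≈ 0.6783.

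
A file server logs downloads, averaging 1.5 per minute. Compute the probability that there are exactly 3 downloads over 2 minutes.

Over the interval, μ = 1.5 × 2 = 3 (2 minutes).
P(N = 3) = e^(−μ) μ^3/3! = e^(−3) · 3^3/6 ≈ 0.2240.

0.2240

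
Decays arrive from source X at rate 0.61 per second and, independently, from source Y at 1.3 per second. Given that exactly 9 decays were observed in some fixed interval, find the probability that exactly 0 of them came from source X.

Given the total, each event is independently from source X with probability p = λ_X/(λ_X+λ_Y) = 0.61/1.91 ≈ 0.3194.
So K ~ Binomial(9, 0.61/1.91): P(K = 0) = C(9,0) · (0.61/1.91)^0 · (1.3/1.91)^9 ≈ 0.0313.

0.0313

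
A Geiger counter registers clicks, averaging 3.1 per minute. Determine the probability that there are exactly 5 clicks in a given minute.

With mean μ = 3.1 per minute,
P(N = 5) = e^(−μ) μ^5/5! = e^(−3.1) · 3.1^5/120 ≈ 0.1075.

0.1075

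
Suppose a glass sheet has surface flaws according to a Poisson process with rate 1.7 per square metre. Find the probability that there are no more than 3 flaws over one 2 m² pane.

0.5584

Over the interval, μ = 1.7 × 2 = 3.4 (a 2 m² pane = 2 square metres).
P(N ≤ 3) = Σ_{j=0}^{3} e^(−μ) μ^j/j! ≈ 0.5584.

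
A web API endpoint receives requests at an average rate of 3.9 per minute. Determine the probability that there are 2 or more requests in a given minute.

0.9008

With mean μ = 3.9 per minute,
P(N ≥ 2) = 1 − P(N ≤ 1) = 1 − Σ_{j=0}^{1} e^(−μ) μ^j/j! ≈ 0.9008.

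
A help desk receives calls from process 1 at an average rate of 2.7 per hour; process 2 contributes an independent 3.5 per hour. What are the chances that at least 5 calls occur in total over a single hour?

Independent Poisson processes superpose: combined rate λ = 2.7 + 3.5 = 6.2 per hour.
So μ = 6.2.
P(N ≥ 5) = 1 − P(N ≤ 4) ≈ 0.7408.

0.7408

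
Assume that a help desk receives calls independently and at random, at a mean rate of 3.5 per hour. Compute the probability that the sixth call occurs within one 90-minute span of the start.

0.4278

Over the interval, μ = 3.5 × 1.5 = 5.25 (a 90-minute span = 1.5 hours).
The sixth arrival falls in the interval iff at least 6 events occur there: P(S_6 ≤ t) = P(N ≥ 6) = 1 − P(N ≤ 5) ≈ 0.4278.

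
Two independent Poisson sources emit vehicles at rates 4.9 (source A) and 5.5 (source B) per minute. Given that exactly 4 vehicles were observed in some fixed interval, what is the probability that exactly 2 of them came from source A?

Given the total, each event is independently from source A with probability p = λ_A/(λ_A+λ_B) = 4.9/10.4 ≈ 0.4712.
So K ~ Binomial(4, 4.9/10.4): P(K = 2) = C(4,2) · (4.9/10.4)^2 · (5.5/10.4)^2 ≈ 0.3725.

0.3725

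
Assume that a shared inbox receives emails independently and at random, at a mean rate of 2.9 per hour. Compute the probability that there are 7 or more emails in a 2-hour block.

0.3616

Over the interval, μ = 2.9 × 2 = 5.8 (a 2-hour block = 2 hours).
P(N ≥ 7) = 1 − P(N ≤ 6) = 1 − Σ_{j=0}^{6} e^(−μ) μ^j/j! ≈ 0.3616.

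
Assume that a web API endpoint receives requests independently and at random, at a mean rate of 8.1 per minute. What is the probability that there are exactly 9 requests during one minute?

With mean μ = 8.1 per minute,
P(N = 9) = e^(−μ) μ^9/9! = e^(−8.1) · 8.1^9/362880 ≈ 0.1256.

0.1256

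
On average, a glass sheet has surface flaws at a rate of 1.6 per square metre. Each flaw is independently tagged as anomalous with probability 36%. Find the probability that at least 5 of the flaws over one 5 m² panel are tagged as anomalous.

Thinning: the flaws that are tagged as anomalous themselves form a Poisson process with rate 0.36 × 1.6 = 0.576 per square metre.
Over the interval, μ = 0.576 × 5 = 2.88 (a 5 m² panel = 5 square metres).
P(N ≥ 5) = 1 − P(N ≤ 4) ≈ 0.1650.

0.1650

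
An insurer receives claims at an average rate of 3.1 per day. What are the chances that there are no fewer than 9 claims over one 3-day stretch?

0.5832

Over the interval, μ = 3.1 × 3 = 9.3 (a 3-day stretch = 3 days).
P(N ≥ 9) = 1 − P(N ≤ 8) = 1 − Σ_{j=0}^{8} e^(−μ) μ^j/j! ≈ 0.5832.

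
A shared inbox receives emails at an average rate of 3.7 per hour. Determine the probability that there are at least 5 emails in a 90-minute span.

Over the interval, μ = 3.7 × 1.5 = 5.55 (a 90-minute span = 1.5 hours).
P(N ≥ 5) = 1 − P(N ≤ 4) = 1 − Σ_{j=0}^{4} e^(−μ) μ^j/j! ≈ 0.6502.

0.6502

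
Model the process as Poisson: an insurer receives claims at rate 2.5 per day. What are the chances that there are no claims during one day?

0.0821

With mean μ = 2.5 per day,
P(N = 0) = e^(−μ) μ^0/0! = e^(−2.5) · 2.5^0/1 ≈ 0.0821.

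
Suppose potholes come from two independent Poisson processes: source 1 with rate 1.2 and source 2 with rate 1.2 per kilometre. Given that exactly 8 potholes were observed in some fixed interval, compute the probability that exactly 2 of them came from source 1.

0.1094

Given the total, each event is independently from source 1 with probability p = λ_1/(λ_1+λ_2) = 1.2/2.4 = 0.5000.
So K ~ Binomial(8, 1.2/2.4): P(K = 2) = C(8,2) · (1.2/2.4)^2 · (1.2/2.4)^6 ≈ 0.1094.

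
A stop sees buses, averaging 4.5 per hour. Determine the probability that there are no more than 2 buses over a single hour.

With mean μ = 4.5 per hour,
P(N ≤ 2) = Σ_{j=0}^{2} e^(−μ) μ^j/j! ≈ 0.1736.

0.1736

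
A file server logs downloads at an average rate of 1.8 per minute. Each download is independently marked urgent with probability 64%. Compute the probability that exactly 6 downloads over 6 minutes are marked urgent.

Thinning: the downloads that are marked urgent themselves form a Poisson process with rate 0.64 × 1.8 = 1.152 per minute.
Over the interval, μ = 1.152 × 6 = 6.912 (6 minutes).
P(N = 6) = e^(−6.912) · 6.912^6/6! ≈ 0.1508.

0.1508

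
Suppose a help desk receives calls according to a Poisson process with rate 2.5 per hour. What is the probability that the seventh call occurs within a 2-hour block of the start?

Over the interval, μ = 2.5 × 2 = 5 (a 2-hour block = 2 hours).
The seventh arrival falls in the interval iff at least 7 events occur there: P(S_7 ≤ t) = P(N ≥ 7) = 1 − P(N ≤ 6) ≈ 0.2378.

0.2378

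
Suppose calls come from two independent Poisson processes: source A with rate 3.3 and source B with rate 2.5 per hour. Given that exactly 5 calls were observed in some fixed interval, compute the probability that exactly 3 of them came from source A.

Given the total, each event is independently from source A with probability p = λ_A/(λ_A+λ_B) = 3.3/5.8 ≈ 0.5690.
So K ~ Binomial(5, 3.3/5.8): P(K = 3) = C(5,3) · (3.3/5.8)^3 · (2.5/5.8)^2 ≈ 0.3422.

0.3422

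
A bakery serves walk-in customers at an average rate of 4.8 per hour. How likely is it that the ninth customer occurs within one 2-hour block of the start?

0.6204

Over the interval, μ = 4.8 × 2 = 9.6 (a 2-hour block = 2 hours).
The ninth arrival falls in the interval iff at least 9 events occur there: P(S_9 ≤ t) = P(N ≥ 9) = 1 − P(N ≤ 8) ≈ 0.6204.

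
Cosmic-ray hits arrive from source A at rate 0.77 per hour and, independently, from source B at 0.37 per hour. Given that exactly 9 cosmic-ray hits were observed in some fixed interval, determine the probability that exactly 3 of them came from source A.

0.0303

Given the total, each event is independently from source A with probability p = λ_A/(λ_A+λ_B) = 0.77/1.14 ≈ 0.6754.
So K ~ Binomial(9, 0.77/1.14): P(K = 3) = C(9,3) · (0.77/1.14)^3 · (0.37/1.14)^6 ≈ 0.0303.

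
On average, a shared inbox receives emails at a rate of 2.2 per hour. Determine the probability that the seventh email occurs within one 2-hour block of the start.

Over the interval, μ = 2.2 × 2 = 4.4 (a 2-hour block = 2 hours).
The seventh arrival falls in the interval iff at least 7 events occur there: P(S_7 ≤ t) = P(N ≥ 7) = 1 − P(N ≤ 6) ≈ 0.1564.

0.1564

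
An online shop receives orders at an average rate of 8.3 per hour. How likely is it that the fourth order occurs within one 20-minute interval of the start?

0.3007

Over the interval, μ = 8.3 × 1/3 ≈ 2.76667 (a 20-minute interval = 1/3 hours).
The fourth arrival falls in the interval iff at least 4 events occur there: P(S_4 ≤ t) = P(N ≥ 4) = 1 − P(N ≤ 3) ≈ 0.3007.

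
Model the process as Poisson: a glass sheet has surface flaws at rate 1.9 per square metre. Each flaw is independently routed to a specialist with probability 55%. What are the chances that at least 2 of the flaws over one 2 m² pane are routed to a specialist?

0.6178

Thinning: the flaws that are routed to a specialist themselves form a Poisson process with rate 0.55 × 1.9 = 1.045 per square metre.
Over the interval, μ = 1.045 × 2 = 2.09 (a 2 m² pane = 2 square metres).
P(N ≥ 2) = 1 − P(N ≤ 1) ≈ 0.6178.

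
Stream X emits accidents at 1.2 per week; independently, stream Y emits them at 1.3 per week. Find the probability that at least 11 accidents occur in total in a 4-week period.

0.4170

Independent Poisson processes superpose: combined rate λ = 1.2 + 1.3 = 2.5 per week.
Over the interval, μ = 2.5 × 4 = 10 (a 4-week period = 4 weeks).
P(N ≥ 11) = 1 − P(N ≤ 10) ≈ 0.4170.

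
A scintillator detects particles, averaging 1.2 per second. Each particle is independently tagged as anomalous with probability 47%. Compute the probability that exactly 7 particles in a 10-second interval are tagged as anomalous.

0.1280

Thinning: the particles that are tagged as anomalous themselves form a Poisson process with rate 0.47 × 1.2 = 0.564 per second.
Over the interval, μ = 0.564 × 10 = 5.64 (a 10-second interval = 10 seconds).
P(N = 7) = e^(−5.64) · 5.64^7/7! ≈ 0.1280.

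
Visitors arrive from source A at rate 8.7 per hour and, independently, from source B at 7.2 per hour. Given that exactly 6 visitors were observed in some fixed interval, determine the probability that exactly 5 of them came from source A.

Given the total, each event is independently from source A with probability p = λ_A/(λ_A+λ_B) = 8.7/15.9 ≈ 0.5472.
So K ~ Binomial(6, 8.7/15.9): P(K = 5) = C(6,5) · (8.7/15.9)^5 · (7.2/15.9)^1 ≈ 0.1333.

0.1333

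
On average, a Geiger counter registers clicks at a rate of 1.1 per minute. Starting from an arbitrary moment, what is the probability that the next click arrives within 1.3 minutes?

Inter-arrival times are exponential with rate λ = 1.1 per minute.
P(T ≤ 1.3) = 1 − e^(−λt) = 1 − e^(−1.1 × 1.3) = 1 − e^(−1.43) ≈ 0.7607.

0.7607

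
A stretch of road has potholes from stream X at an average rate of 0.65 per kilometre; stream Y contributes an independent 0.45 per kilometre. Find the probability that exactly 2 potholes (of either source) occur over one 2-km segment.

Independent Poisson processes superpose: combined rate λ = 0.65 + 0.45 = 1.1 per kilometre.
Over the interval, μ = 1.1 × 2 = 2.2 (a 2-km segment = 2 kilometres).
P(N = 2) = e^(−2.2) · 2.2^2/2! ≈ 0.2681.

0.2681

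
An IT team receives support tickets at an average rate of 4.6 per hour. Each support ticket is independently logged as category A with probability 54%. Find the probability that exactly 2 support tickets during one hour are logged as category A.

0.2573

Thinning: the support tickets that are logged as category A themselves form a Poisson process with rate 0.54 × 4.6 = 2.484 per hour.
So μ = 2.484.
P(N = 2) = e^(−2.484) · 2.484^2/2! ≈ 0.2573.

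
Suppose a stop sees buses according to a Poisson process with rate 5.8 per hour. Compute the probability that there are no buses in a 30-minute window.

0.0550

Over the interval, μ = 5.8 × 0.5 = 2.9 (a 30-minute window = 0.5 hours).
P(N = 0) = e^(−μ) μ^0/0! = e^(−2.9) · 2.9^0/1 ≈ 0.0550.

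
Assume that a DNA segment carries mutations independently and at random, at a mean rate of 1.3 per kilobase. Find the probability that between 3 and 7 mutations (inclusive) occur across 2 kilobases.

0.4762

Over the interval, μ = 1.3 × 2 = 2.6 (2 kilobases).
P(3 ≤ N ≤ 7) = Σ_{j=3}^{7} e^(−2.6) · 2.6^j/j! ≈ 0.4762.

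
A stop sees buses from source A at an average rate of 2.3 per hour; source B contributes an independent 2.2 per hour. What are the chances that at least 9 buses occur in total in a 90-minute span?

0.2389

Independent Poisson processes superpose: combined rate λ = 2.3 + 2.2 = 4.5 per hour.
Over the interval, μ = 4.5 × 1.5 = 6.75 (a 90-minute span = 1.5 hours).
P(N ≥ 9) = 1 − P(N ≤ 8) ≈ 0.2389.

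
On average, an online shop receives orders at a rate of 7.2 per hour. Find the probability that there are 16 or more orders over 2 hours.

0.3707

Over the interval, μ = 7.2 × 2 = 14.4 (2 hours).
P(N ≥ 16) = 1 − P(N ≤ 15) = 1 − Σ_{j=0}^{15} e^(−μ) μ^j/j! ≈ 0.3707.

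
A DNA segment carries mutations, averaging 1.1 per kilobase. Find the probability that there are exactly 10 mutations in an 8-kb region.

0.1157

Over the interval, μ = 1.1 × 8 = 8.8 (an 8-kb region = 8 kilobases).
P(N = 10) = e^(−μ) μ^10/10! = e^(−8.8) · 8.8^10/3628800 ≈ 0.1157.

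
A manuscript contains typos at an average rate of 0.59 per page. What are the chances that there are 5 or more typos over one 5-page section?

0.1764

Over the interval, μ = 0.59 × 5 = 2.95 (a 5-page section = 5 pages).
P(N ≥ 5) = 1 − P(N ≤ 4) = 1 − Σ_{j=0}^{4} e^(−μ) μ^j/j! ≈ 0.1764.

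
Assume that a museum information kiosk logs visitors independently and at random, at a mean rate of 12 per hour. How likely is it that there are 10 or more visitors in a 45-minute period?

Over the interval, μ = 12 × 0.75 = 9 (a 45-minute period = 0.75 hours).
P(N ≥ 10) = 1 − P(N ≤ 9) = 1 − Σ_{j=0}^{9} e^(−μ) μ^j/j! ≈ 0.4126.

0.4126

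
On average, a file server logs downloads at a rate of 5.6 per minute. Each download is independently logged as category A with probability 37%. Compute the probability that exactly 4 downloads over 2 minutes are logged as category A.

0.1949

Thinning: the downloads that are logged as category A themselves form a Poisson process with rate 0.37 × 5.6 = 2.072 per minute.
Over the interval, μ = 2.072 × 2 = 4.144 (2 minutes).
P(N = 4) = e^(−4.144) · 4.144^4/4! ≈ 0.1949.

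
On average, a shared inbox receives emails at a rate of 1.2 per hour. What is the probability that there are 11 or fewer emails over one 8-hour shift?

0.7412

Over the interval, μ = 1.2 × 8 = 9.6 (an 8-hour shift = 8 hours).
P(N ≤ 11) = Σ_{j=0}^{11} e^(−μ) μ^j/j! ≈ 0.7412.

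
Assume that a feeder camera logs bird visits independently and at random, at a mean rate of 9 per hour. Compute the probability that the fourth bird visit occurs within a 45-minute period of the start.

0.9042

Over the interval, μ = 9 × 0.75 = 6.75 (a 45-minute period = 0.75 hours).
The fourth arrival falls in the interval iff at least 4 events occur there: P(S_4 ≤ t) = P(N ≥ 4) = 1 − P(N ≤ 3) ≈ 0.9042.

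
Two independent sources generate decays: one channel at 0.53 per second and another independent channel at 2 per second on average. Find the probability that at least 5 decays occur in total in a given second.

0.1129

Independent Poisson processes superpose: combined rate λ = 0.53 + 2 = 2.53 per second.
So μ = 2.53.
P(N ≥ 5) = 1 − P(N ≤ 4) ≈ 0.1129.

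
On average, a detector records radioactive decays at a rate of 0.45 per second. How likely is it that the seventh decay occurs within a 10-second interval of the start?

0.1689

Over the interval, μ = 0.45 × 10 = 4.5 (a 10-second interval = 10 seconds).
The seventh arrival falls in the interval iff at least 7 events occur there: P(S_7 ≤ t) = P(N ≥ 7) = 1 − P(N ≤ 6) ≈ 0.1689.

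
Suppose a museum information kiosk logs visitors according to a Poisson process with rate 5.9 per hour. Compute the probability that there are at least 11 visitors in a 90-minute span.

Over the interval, μ = 5.9 × 1.5 = 8.85 (a 90-minute span = 1.5 hours).
P(N ≥ 11) = 1 − P(N ≤ 10) = 1 − Σ_{j=0}^{10} e^(−μ) μ^j/j! ≈ 0.2764.

0.2764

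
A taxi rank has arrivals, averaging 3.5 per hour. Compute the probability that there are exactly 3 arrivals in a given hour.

0.2158

With mean μ = 3.5 per hour,
P(N = 3) = e^(−μ) μ^3/3! = e^(−3.5) · 3.5^3/6 ≈ 0.2158.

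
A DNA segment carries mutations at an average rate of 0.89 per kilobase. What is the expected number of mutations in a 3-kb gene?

2.67

E[N] = λt = 0.89 × 3 = 2.67 (a 3-kb gene = 3 kilobases).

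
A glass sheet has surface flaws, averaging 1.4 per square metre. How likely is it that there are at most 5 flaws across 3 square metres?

Over the interval, μ = 1.4 × 3 = 4.2 (3 square metres).
P(N ≤ 5) = Σ_{j=0}^{5} e^(−μ) μ^j/j! ≈ 0.7531.

0.7531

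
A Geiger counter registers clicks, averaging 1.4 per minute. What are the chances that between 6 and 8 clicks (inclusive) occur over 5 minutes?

0.4284

Over the interval, μ = 1.4 × 5 = 7 (5 minutes).
P(6 ≤ N ≤ 8) = Σ_{j=6}^{8} e^(−7) · 7^j/j! ≈ 0.4284.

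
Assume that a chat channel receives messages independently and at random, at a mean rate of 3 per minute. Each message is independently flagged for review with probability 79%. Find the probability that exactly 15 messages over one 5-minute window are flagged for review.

0.0696

Thinning: the messages that are flagged for review themselves form a Poisson process with rate 0.79 × 3 = 2.37 per minute.
Over the interval, μ = 2.37 × 5 = 11.85 (a 5-minute window = 5 minutes).
P(N = 15) = e^(−11.85) · 11.85^15/15! ≈ 0.0696.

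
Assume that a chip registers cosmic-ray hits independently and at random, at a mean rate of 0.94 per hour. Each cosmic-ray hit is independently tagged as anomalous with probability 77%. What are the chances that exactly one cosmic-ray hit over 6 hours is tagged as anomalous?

Thinning: the cosmic-ray hits that are tagged as anomalous themselves form a Poisson process with rate 0.77 × 0.94 = 0.7238 per hour.
Over the interval, μ = 0.7238 × 6 = 4.3428 (6 hours).
P(N = 1) = e^(−4.3428) · 4.3428^1/1! ≈ 0.0565.

0.0565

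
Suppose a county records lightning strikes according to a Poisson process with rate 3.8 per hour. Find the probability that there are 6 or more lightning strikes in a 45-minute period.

Over the interval, μ = 3.8 × 0.75 = 2.85 (a 45-minute period = 0.75 hours).
P(N ≥ 6) = 1 − P(N ≤ 5) = 1 − Σ_{j=0}^{5} e^(−μ) μ^j/j! ≈ 0.0696.

0.0696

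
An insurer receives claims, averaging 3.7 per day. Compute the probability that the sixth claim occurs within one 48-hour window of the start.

Over the interval, μ = 3.7 × 2 = 7.4 (a 48-hour window = 2 days).
The sixth arrival falls in the interval iff at least 6 events occur there: P(S_6 ≤ t) = P(N ≥ 6) = 1 − P(N ≤ 5) ≈ 0.7474.

0.7474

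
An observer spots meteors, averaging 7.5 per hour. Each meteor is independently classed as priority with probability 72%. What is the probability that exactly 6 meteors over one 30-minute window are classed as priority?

Thinning: the meteors that are classed as priority themselves form a Poisson process with rate 0.72 × 7.5 = 5.4 per hour.
Over the interval, μ = 5.4 × 0.5 = 2.7 (a 30-minute window = 0.5 hours).
P(N = 6) = e^(−2.7) · 2.7^6/6! ≈ 0.0362.

0.0362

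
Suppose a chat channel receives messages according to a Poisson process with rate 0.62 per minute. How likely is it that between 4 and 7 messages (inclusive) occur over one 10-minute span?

0.5818

Over the interval, μ = 0.62 × 10 = 6.2 (a 10-minute span = 10 minutes).
P(4 ≤ N ≤ 7) = Σ_{j=4}^{7} e^(−6.2) · 6.2^j/j! ≈ 0.5818.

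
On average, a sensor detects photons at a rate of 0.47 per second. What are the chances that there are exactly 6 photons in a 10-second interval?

0.1362

Over the interval, μ = 0.47 × 10 = 4.7 (a 10-second interval = 10 seconds).
P(N = 6) = e^(−μ) μ^6/6! = e^(−4.7) · 4.7^6/720 ≈ 0.1362.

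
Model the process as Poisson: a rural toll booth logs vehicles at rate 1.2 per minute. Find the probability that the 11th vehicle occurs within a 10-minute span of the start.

0.6528

Over the interval, μ = 1.2 × 10 = 12 (a 10-minute span = 10 minutes).
The 11th arrival falls in the interval iff at least 11 events occur there: P(S_11 ≤ t) = P(N ≥ 11) = 1 − P(N ≤ 10) ≈ 0.6528.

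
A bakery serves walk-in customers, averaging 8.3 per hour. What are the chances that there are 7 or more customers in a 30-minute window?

Over the interval, μ = 8.3 × 0.5 = 4.15 (a 30-minute window = 0.5 hours).
P(N ≥ 7) = 1 − P(N ≤ 6) = 1 − Σ_{j=0}^{6} e^(−μ) μ^j/j! ≈ 0.1269.

0.1269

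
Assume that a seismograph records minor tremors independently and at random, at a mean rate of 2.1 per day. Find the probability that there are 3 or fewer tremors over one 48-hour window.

0.3954

Over the interval, μ = 2.1 × 2 = 4.2 (a 48-hour window = 2 days).
P(N ≤ 3) = Σ_{j=0}^{3} e^(−μ) μ^j/j! ≈ 0.3954.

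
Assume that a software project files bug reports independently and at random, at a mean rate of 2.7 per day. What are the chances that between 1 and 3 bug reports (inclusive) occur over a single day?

0.6469

With mean μ = 2.7 per day,
P(1 ≤ N ≤ 3) = Σ_{j=1}^{3} e^(−2.7) · 2.7^j/j! ≈ 0.6469.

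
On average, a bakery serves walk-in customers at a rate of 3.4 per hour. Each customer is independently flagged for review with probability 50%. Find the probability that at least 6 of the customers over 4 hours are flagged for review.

Thinning: the customers that are flagged for review themselves form a Poisson process with rate 0.5 × 3.4 = 1.7 per hour.
Over the interval, μ = 1.7 × 4 = 6.8 (4 hours).
P(N ≥ 6) = 1 − P(N ≤ 5) ≈ 0.6730.

0.6730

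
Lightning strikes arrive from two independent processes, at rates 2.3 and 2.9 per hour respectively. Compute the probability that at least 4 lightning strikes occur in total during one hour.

0.7619

Independent Poisson processes superpose: combined rate λ = 2.3 + 2.9 = 5.2 per hour.
So μ = 5.2.
P(N ≥ 4) = 1 − P(N ≤ 3) ≈ 0.7619.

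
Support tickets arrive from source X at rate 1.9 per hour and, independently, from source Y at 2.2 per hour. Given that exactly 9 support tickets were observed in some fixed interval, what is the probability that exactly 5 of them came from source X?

0.2232

Given the total, each event is independently from source X with probability p = λ_X/(λ_X+λ_Y) = 1.9/4.1 ≈ 0.4634.
So K ~ Binomial(9, 1.9/4.1): P(K = 5) = C(9,5) · (1.9/4.1)^5 · (2.2/4.1)^4 ≈ 0.2232.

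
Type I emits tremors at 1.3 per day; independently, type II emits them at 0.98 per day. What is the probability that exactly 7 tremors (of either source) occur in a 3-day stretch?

0.1487

Independent Poisson processes superpose: combined rate λ = 1.3 + 0.98 = 2.28 per day.
Over the interval, μ = 2.28 × 3 = 6.84 (a 3-day stretch = 3 days).
P(N = 7) = e^(−6.84) · 6.84^7/7! ≈ 0.1487.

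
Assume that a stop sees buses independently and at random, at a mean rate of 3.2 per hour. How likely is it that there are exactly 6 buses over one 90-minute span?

Over the interval, μ = 3.2 × 1.5 = 4.8 (a 90-minute span = 1.5 hours).
P(N = 6) = e^(−μ) μ^6/6! = e^(−4.8) · 4.8^6/720 ≈ 0.1398.

0.1398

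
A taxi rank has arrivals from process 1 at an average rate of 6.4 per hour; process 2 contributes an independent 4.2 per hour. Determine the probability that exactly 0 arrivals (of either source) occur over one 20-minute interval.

Independent Poisson processes superpose: combined rate λ = 6.4 + 4.2 = 10.6 per hour.
Over the interval, μ = 10.6 × 1/3 ≈ 3.53333 (a 20-minute interval = 1/3 hours).
P(N = 0) = e^(−3.53333) · 3.53333^0/0! ≈ 0.0292.

0.0292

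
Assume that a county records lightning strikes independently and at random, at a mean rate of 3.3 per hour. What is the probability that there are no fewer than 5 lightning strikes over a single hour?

0.2374

With mean μ = 3.3 per hour,
P(N ≥ 5) = 1 − P(N ≤ 4) = 1 − Σ_{j=0}^{4} e^(−μ) μ^j/j! ≈ 0.2374.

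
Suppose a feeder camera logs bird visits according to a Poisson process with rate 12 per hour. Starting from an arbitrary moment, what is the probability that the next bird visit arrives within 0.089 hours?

0.6563

Inter-arrival times are exponential with rate λ = 12 per hour.
P(T ≤ 0.089) = 1 − e^(−λt) = 1 − e^(−12 × 0.089) = 1 − e^(−1.068) ≈ 0.6563.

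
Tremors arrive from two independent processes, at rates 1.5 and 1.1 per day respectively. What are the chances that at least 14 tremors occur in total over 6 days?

0.6917

Independent Poisson processes superpose: combined rate λ = 1.5 + 1.1 = 2.6 per day.
Over the interval, μ = 2.6 × 6 = 15.6 (6 days).
P(N ≥ 14) = 1 − P(N ≤ 13) ≈ 0.6917.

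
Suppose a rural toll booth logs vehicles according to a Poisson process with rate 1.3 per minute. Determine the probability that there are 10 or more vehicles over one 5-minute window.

Over the interval, μ = 1.3 × 5 = 6.5 (a 5-minute window = 5 minutes).
P(N ≥ 10) = 1 − P(N ≤ 9) = 1 − Σ_{j=0}^{9} e^(−μ) μ^j/j! ≈ 0.1226.

0.1226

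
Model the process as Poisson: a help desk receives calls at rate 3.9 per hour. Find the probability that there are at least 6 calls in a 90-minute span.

Over the interval, μ = 3.9 × 1.5 = 5.85 (a 90-minute span = 1.5 hours).
P(N ≥ 6) = 1 − P(N ≤ 5) = 1 − Σ_{j=0}^{5} e^(−μ) μ^j/j! ≈ 0.5299.

0.5299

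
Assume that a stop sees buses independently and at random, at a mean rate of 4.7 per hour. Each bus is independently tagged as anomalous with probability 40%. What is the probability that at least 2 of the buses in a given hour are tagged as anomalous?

0.5605

Thinning: the buses that are tagged as anomalous themselves form a Poisson process with rate 0.4 × 4.7 = 1.88 per hour.
So μ = 1.88.
P(N ≥ 2) = 1 − P(N ≤ 1) ≈ 0.5605.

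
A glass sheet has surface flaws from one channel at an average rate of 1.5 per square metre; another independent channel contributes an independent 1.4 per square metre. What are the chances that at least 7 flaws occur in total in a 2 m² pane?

Independent Poisson processes superpose: combined rate λ = 1.5 + 1.4 = 2.9 per square metre.
Over the interval, μ = 2.9 × 2 = 5.8 (a 2 m² pane = 2 square metres).
P(N ≥ 7) = 1 − P(N ≤ 6) ≈ 0.3616.

0.3616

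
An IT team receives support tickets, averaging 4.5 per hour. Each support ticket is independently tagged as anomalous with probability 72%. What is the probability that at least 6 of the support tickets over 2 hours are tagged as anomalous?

Thinning: the support tickets that are tagged as anomalous themselves form a Poisson process with rate 0.72 × 4.5 = 3.24 per hour.
Over the interval, μ = 3.24 × 2 = 6.48 (2 hours).
P(N ≥ 6) = 1 − P(N ≤ 5) ≈ 0.6280.

0.6280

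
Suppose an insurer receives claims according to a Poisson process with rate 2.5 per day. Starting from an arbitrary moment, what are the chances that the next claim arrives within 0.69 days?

Inter-arrival times are exponential with rate λ = 2.5 per day.
P(T ≤ 0.69) = 1 − e^(−λt) = 1 − e^(−2.5 × 0.69) = 1 − e^(−1.725) ≈ 0.8218.

0.8218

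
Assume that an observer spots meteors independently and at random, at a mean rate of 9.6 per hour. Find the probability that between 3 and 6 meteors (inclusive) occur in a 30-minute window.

0.6483

Over the interval, μ = 9.6 × 0.5 = 4.8 (a 30-minute window = 0.5 hours).
P(3 ≤ N ≤ 6) = Σ_{j=3}^{6} e^(−4.8) · 4.8^j/j! ≈ 0.6483.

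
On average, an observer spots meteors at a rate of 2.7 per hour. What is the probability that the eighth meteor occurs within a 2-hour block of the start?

Over the interval, μ = 2.7 × 2 = 5.4 (a 2-hour block = 2 hours).
The eighth arrival falls in the interval iff at least 8 events occur there: P(S_8 ≤ t) = P(N ≥ 8) = 1 − P(N ≤ 7) ≈ 0.1783.

0.1783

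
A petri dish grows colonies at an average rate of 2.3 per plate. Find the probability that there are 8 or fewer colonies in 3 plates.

0.7420

Over the interval, μ = 2.3 × 3 = 6.9 (3 plates).
P(N ≤ 8) = Σ_{j=0}^{8} e^(−μ) μ^j/j! ≈ 0.7420.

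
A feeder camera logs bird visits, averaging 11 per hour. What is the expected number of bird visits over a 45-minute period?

E[N] = λt = 11 × 0.75 = 8.25 (a 45-minute period = 0.75 hours).

8.25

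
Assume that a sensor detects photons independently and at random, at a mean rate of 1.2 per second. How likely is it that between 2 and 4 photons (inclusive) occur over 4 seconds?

Over the interval, μ = 1.2 × 4 = 4.8 (4 seconds).
P(2 ≤ N ≤ 4) = Σ_{j=2}^{4} e^(−4.8) · 4.8^j/j! ≈ 0.4285.

0.4285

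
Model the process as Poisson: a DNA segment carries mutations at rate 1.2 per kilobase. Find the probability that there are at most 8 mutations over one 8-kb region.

Over the interval, μ = 1.2 × 8 = 9.6 (an 8-kb region = 8 kilobases).
P(N ≤ 8) = Σ_{j=0}^{8} e^(−μ) μ^j/j! ≈ 0.3796.

0.3796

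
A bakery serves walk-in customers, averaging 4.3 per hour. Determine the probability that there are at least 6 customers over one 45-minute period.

0.1083

Over the interval, μ = 4.3 × 0.75 = 3.225 (a 45-minute period = 0.75 hours).
P(N ≥ 6) = 1 − P(N ≤ 5) = 1 − Σ_{j=0}^{5} e^(−μ) μ^j/j! ≈ 0.1083.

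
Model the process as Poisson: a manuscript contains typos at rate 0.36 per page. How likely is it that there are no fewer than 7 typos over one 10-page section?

Over the interval, μ = 0.36 × 10 = 3.6 (a 10-page section = 10 pages).
P(N ≥ 7) = 1 − P(N ≤ 6) = 1 − Σ_{j=0}^{6} e^(−μ) μ^j/j! ≈ 0.0733.

0.0733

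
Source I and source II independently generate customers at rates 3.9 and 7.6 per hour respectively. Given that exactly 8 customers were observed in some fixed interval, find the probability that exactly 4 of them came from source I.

Given the total, each event is independently from source I with probability p = λ_I/(λ_I+λ_II) = 3.9/11.5 ≈ 0.3391.
So K ~ Binomial(8, 3.9/11.5): P(K = 4) = C(8,4) · (3.9/11.5)^4 · (7.6/11.5)^4 ≈ 0.1766.

0.1766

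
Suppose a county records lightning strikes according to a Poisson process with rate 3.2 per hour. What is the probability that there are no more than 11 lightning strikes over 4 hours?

0.3738

Over the interval, μ = 3.2 × 4 = 12.8 (4 hours).
P(N ≤ 11) = Σ_{j=0}^{11} e^(−μ) μ^j/j! ≈ 0.3738.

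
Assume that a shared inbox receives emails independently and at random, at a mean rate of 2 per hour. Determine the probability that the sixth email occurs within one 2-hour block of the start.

0.2149

Over the interval, μ = 2 × 2 = 4 (a 2-hour block = 2 hours).
The sixth arrival falls in the interval iff at least 6 events occur there: P(S_6 ≤ t) = P(N ≥ 6) = 1 − P(N ≤ 5) ≈ 0.2149.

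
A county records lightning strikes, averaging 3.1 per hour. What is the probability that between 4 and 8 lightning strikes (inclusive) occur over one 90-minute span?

0.6348

Over the interval, μ = 3.1 × 1.5 = 4.65 (a 90-minute span = 1.5 hours).
P(4 ≤ N ≤ 8) = Σ_{j=4}^{8} e^(−4.65) · 4.65^j/j! ≈ 0.6348.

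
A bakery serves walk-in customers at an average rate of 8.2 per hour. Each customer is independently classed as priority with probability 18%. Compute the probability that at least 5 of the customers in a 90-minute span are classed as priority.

0.0740

Thinning: the customers that are classed as priority themselves form a Poisson process with rate 0.18 × 8.2 = 1.476 per hour.
Over the interval, μ = 1.476 × 1.5 = 2.214 (a 90-minute span = 1.5 hours).
P(N ≥ 5) = 1 − P(N ≤ 4) ≈ 0.0740.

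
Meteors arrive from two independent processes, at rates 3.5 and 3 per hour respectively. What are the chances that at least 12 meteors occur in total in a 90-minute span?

0.2752

Independent Poisson processes superpose: combined rate λ = 3.5 + 3 = 6.5 per hour.
Over the interval, μ = 6.5 × 1.5 = 9.75 (a 90-minute span = 1.5 hours).
P(N ≥ 12) = 1 − P(N ≤ 11) ≈ 0.2752.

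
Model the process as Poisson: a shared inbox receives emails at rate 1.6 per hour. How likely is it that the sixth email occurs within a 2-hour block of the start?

0.1054

Over the interval, μ = 1.6 × 2 = 3.2 (a 2-hour block = 2 hours).
The sixth arrival falls in the interval iff at least 6 events occur there: P(S_6 ≤ t) = P(N ≥ 6) = 1 − P(N ≤ 5) ≈ 0.1054.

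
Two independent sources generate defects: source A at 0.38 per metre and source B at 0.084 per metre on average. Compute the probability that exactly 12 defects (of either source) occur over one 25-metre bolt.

0.1136

Independent Poisson processes superpose: combined rate λ = 0.38 + 0.084 = 0.464 per metre.
Over the interval, μ = 0.464 × 25 = 11.6 (a 25-metre bolt = 25 metres).
P(N = 12) = e^(−11.6) · 11.6^12/12! ≈ 0.1136.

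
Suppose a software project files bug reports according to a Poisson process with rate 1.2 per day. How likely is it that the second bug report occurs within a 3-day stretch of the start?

0.8743

Over the interval, μ = 1.2 × 3 = 3.6 (a 3-day stretch = 3 days).
The second arrival falls in the interval iff at least 2 events occur there: P(S_2 ≤ t) = P(N ≥ 2) = 1 − P(N ≤ 1) ≈ 0.8743.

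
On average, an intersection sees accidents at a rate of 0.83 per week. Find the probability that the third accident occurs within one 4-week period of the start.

0.6446

Over the interval, μ = 0.83 × 4 = 3.32 (a 4-week period = 4 weeks).
The third arrival falls in the interval iff at least 3 events occur there: P(S_3 ≤ t) = P(N ≥ 3) = 1 − P(N ≤ 2) ≈ 0.6446.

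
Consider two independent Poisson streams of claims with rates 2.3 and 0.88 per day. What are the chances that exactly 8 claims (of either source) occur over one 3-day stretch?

Independent Poisson processes superpose: combined rate λ = 2.3 + 0.88 = 3.18 per day.
Over the interval, μ = 3.18 × 3 = 9.54 (a 3-day stretch = 3 days).
P(N = 8) = e^(−9.54) · 9.54^8/8! ≈ 0.1224.

0.1224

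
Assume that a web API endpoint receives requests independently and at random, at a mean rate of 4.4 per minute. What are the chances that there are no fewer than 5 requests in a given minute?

With mean μ = 4.4 per minute,
P(N ≥ 5) = 1 − P(N ≤ 4) = 1 − Σ_{j=0}^{4} e^(−μ) μ^j/j! ≈ 0.4488.

0.4488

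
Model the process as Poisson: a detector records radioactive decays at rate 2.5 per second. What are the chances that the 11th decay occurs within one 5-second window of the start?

Over the interval, μ = 2.5 × 5 = 12.5 (a 5-second window = 5 seconds).
The 11th arrival falls in the interval iff at least 11 events occur there: P(S_11 ≤ t) = P(N ≥ 11) = 1 − P(N ≤ 10) ≈ 0.7029.

0.7029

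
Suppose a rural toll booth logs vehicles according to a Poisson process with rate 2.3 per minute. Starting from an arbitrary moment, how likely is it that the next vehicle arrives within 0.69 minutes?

0.7955

Inter-arrival times are exponential with rate λ = 2.3 per minute.
P(T ≤ 0.69) = 1 − e^(−λt) = 1 − e^(−2.3 × 0.69) = 1 − e^(−1.587) ≈ 0.7955.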